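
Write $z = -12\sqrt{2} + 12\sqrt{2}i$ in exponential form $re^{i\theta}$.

r = |z| = sqrt((-12*sqrt(2))^2 + (12*sqrt(2))^2) = sqrt(288 + 288) = sqrt(576) = 24
θ = arctan(b/a) = arctan(16.9706/-16.9706) (quadrant-adjusted) = 135° = 3π/4
z = 24e^(i*3π/4)


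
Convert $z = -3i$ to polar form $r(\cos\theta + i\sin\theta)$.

r = |z| = sqrt(a^2 + b^2) = sqrt((0)^2 + (-3)^2) = sqrt(0 + 9) = sqrt(9) = 3
a = 0 and b < 0, so z lies on the negative imaginary axis: θ = 270°
z = 3(cos 270° + i sin 270°)


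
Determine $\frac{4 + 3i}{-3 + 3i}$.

Multiply numerator and denominator by conjugate (-3 - 3i):
= (4 + 3i)(-3 - 3i) / ((-3)^2 + 3^2)
= (-3 - 21i) / 18
Divide through by 3: (-1 - 7i) / 6
= -1/6 - (7/6)i


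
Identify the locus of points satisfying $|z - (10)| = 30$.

|z - z0| = r describes a circle centered at z0 with radius r
Here z0 = 10 and r = 30
Locus: Circle centered at (10, 0) with radius 30


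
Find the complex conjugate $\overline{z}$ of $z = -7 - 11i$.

If z = a + bi, then conjugate(z) = a - bi
conjugate(-7 - 11i) = -7 + 11i


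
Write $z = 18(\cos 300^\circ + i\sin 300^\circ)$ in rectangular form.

a = r cos θ = 18 * 1/2 = 9
b = r sin θ = 18 * -sqrt(3)/2 = -9*sqrt(3)
z = 9 - 9*sqrt(3)i


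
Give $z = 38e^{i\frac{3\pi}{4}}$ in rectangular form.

a = r cos θ = 38 * -sqrt(2)/2 = -19*sqrt(2)
b = r sin θ = 38 * sqrt(2)/2 = 19*sqrt(2)
z = -19*sqrt(2) + 19*sqrt(2)i


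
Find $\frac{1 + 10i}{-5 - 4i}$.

Multiply numerator and denominator by conjugate (-5 + 4i):
= (1 + 10i)(-5 + 4i) / ((-5)^2 + (-4)^2)
= (-45 - 46i) / 41
= -45/41 - (46/41)i


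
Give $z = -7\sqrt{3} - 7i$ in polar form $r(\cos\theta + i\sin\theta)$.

r = |z| = sqrt(a^2 + b^2) = sqrt((-7*sqrt(3))^2 + (-7)^2) = sqrt(147 + 49) = sqrt(196) = 14
θ = arctan(b/a) = arctan(-7/-12.1244) (quadrant-adjusted) = 210°
z = 14(cos 210° + i sin 210°)


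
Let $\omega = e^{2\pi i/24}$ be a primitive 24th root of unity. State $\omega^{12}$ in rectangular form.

ω^12 = e^(2πi·12/24) = e^(i·1π)
= cos(1π) + i sin(1π)
= -1


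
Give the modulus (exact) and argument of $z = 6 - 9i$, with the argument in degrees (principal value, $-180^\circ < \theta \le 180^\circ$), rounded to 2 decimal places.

|z| = sqrt(6^2 + (-9)^2) = sqrt(117)
arg(z) = arctan(b/a) = arctan(-9/6) (quadrant-adjusted) = -56.31°


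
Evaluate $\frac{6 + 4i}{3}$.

Divisor is real, so divide each part by 3:
= 2 + (4/3)i


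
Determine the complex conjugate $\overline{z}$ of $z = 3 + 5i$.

If z = a + bi, then conjugate(z) = a - bi
conjugate(3 + 5i) = 3 - 5i


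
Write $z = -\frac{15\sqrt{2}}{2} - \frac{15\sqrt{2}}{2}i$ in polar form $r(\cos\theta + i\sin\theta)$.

r = |z| = sqrt(a^2 + b^2) = sqrt((-15*sqrt(2)/2)^2 + (-15*sqrt(2)/2)^2) = sqrt(225/2 + 225/2) = sqrt(225) = 15
θ = arctan(b/a) = arctan(-10.6066/-10.6066) (quadrant-adjusted) = 225°
z = 15(cos 225° + i sin 225°)


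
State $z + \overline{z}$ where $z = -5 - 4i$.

z + conjugate(z) = (a + bi) + (a - bi) = 2a
= 2 * (-5) = -10


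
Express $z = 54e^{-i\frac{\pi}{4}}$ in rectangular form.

a = r cos θ = 54 * sqrt(2)/2 = 27*sqrt(2)
b = r sin θ = 54 * -sqrt(2)/2 = -27*sqrt(2)
z = 27*sqrt(2) - 27*sqrt(2)i


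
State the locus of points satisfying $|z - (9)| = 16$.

|z - z0| = r describes a circle centered at z0 with radius r
Here z0 = 9 and r = 16
Locus: Circle centered at (9, 0) with radius 16


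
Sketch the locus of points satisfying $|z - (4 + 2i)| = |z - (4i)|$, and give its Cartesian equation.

|z - z1| = |z - z2| means z is equidistant from z1 and z2,
i.e. the perpendicular bisector of the segment from (4, 2) to (0, 4) (midpoint (2, 3)).
With z = x + yi, square both sides:
(x - 4)^2 + (y - 2)^2 = (x - 0)^2 + (y - 4)^2
The x^2 and y^2 terms cancel: -8x + 4y = 16 - 20 = -4
Simplify: 2x - y = 1
Locus: Perpendicular bisector of the segment from (4, 2) to (0, 4): the line 2x - y = 1


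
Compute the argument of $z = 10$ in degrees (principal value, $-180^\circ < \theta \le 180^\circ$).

b = 0 and a > 0, so z lies on the positive real axis: θ = 0°


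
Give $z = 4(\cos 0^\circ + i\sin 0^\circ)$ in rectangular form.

a = r cos θ = 4 * 1 = 4
b = r sin θ = 4 * 0 = 0
z = 4


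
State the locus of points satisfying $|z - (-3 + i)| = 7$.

|z - z0| = r describes a circle centered at z0 with radius r
Here z0 = -3 + i and r = 7
Locus: Circle centered at (-3, 1) with radius 7


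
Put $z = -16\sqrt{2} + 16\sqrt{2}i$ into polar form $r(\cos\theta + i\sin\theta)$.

r = |z| = sqrt(a^2 + b^2) = sqrt((-16*sqrt(2))^2 + (16*sqrt(2))^2) = sqrt(512 + 512) = sqrt(1024) = 32
θ = arctan(b/a) = arctan(22.6274/-22.6274) (quadrant-adjusted) = 135°
z = 32(cos 135° + i sin 135°)


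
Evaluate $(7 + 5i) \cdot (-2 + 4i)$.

(a1*a2 - b1*b2) + (a1*b2 + b1*a2)i
= (-14 - 20) + (28 + (-10))i
= -34 + 18i


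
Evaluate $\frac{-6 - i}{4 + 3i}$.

Multiply numerator and denominator by conjugate (4 - 3i):
= (-6 - i)(4 - 3i) / (4^2 + 3^2)
= (-27 + 14i) / 25
= -27/25 + (14/25)i


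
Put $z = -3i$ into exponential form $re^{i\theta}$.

r = |z| = sqrt((0)^2 + (-3)^2) = sqrt(0 + 9) = sqrt(9) = 3
a = 0 and b < 0, so z lies on the negative imaginary axis: θ = -90° = -π/2
z = 3e^(-i*π/2)


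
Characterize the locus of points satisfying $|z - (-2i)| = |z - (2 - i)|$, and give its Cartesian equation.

|z - z1| = |z - z2| means z is equidistant from z1 and z2,
i.e. the perpendicular bisector of the segment from (0, -2) to (2, -1) (midpoint (1, -3/2)).
With z = x + yi, square both sides:
(x - 0)^2 + (y - (-2))^2 = (x - 2)^2 + (y - (-1))^2
The x^2 and y^2 terms cancel: 4x + 2y = 5 - 4 = 1
Simplify: 4x + 2y = 1
Locus: Perpendicular bisector of the segment from (0, -2) to (2, -1): the line 4x + 2y = 1


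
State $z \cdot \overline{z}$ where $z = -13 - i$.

z * conjugate(z) = |z|^2 = a^2 + b^2
= (-13)^2 + (-1)^2 = 170


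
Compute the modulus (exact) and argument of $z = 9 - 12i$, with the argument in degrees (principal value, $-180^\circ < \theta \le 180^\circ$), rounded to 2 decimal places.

|z| = sqrt(9^2 + (-12)^2) = 15
arg(z) = arctan(b/a) = arctan(-12/9) (quadrant-adjusted) = -53.13°


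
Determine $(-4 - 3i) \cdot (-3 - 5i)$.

(a1*a2 - b1*b2) + (a1*b2 + b1*a2)i
= (12 - 15) + (20 + 9)i
= -3 + 29i


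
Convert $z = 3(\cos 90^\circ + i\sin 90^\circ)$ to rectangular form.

a = r cos θ = 3 * 0 = 0
b = r sin θ = 3 * 1 = 3
z = 3i


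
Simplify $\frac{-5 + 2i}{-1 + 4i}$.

Multiply numerator and denominator by conjugate (-1 - 4i):
= (-5 + 2i)(-1 - 4i) / ((-1)^2 + 4^2)
= (13 + 18i) / 17
= 13/17 + (18/17)i


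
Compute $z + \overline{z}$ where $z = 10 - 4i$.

z + conjugate(z) = (a + bi) + (a - bi) = 2a
= 2 * 10 = 20


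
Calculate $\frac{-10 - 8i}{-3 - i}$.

Multiply numerator and denominator by conjugate (-3 + i):
= (-10 - 8i)(-3 + i) / ((-3)^2 + (-1)^2)
= (38 + 14i) / 10
Divide through by 2: (19 + 7i) / 5
= 19/5 + (7/5)i


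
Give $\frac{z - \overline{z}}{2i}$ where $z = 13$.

z - conjugate(z) = 2bi
(z - conjugate(z))/(2i) = 2bi/(2i) = b = 0


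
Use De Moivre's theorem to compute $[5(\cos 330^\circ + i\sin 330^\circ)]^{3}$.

By De Moivre: z^n = r^n(cos(nθ) + i sin(nθ))
= 5^3(cos(3*330°) + i sin(3*330°))
= 125(cos 270° + i sin 270°)
= -125i


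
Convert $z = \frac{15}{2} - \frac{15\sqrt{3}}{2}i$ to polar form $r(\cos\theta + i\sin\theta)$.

r = |z| = sqrt(a^2 + b^2) = sqrt((15/2)^2 + (-15*sqrt(3)/2)^2) = sqrt(225/4 + 675/4) = sqrt(225) = 15
θ = arctan(b/a) = arctan(-12.9904/7.5) (quadrant-adjusted) = 300°
z = 15(cos 300° + i sin 300°)


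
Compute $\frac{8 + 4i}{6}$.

Divisor is real, so divide each part by 6:
= 4/3 + (2/3)i


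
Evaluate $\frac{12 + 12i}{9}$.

Divisor is real, so divide each part by 9:
= 4/3 + (4/3)i


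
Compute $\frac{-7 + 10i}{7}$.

Divisor is real, so divide each part by 7:
= -1 + (10/7)i


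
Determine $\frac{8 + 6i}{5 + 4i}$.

Multiply numerator and denominator by conjugate (5 - 4i):
= (8 + 6i)(5 - 4i) / (5^2 + 4^2)
= (64 - 2i) / 41
= 64/41 - (2/41)i


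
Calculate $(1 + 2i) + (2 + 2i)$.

(1 + 2) + (2 + 2)i = 3 + 4i


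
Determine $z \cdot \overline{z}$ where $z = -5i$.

z * conjugate(z) = |z|^2 = a^2 + b^2
= 0^2 + (-5)^2 = 25


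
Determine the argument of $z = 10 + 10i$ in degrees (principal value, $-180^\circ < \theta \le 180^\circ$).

θ = arctan(b/a) = arctan(10/10) (quadrant-adjusted) = 45°


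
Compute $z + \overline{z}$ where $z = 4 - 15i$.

z + conjugate(z) = (a + bi) + (a - bi) = 2a
= 2 * 4 = 8


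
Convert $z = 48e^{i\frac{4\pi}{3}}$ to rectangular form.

a = r cos θ = 48 * -1/2 = -24
b = r sin θ = 48 * -sqrt(3)/2 = -24*sqrt(3)
z = -24 - 24*sqrt(3)i


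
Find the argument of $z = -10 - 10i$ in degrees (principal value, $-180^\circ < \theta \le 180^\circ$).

θ = arctan(b/a) = arctan(-10/-10) (quadrant-adjusted) = -135°


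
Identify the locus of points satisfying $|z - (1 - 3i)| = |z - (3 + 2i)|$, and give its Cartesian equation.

|z - z1| = |z - z2| means z is equidistant from z1 and z2,
i.e. the perpendicular bisector of the segment from (1, -3) to (3, 2) (midpoint (2, -1/2)).
With z = x + yi, square both sides:
(x - 1)^2 + (y - (-3))^2 = (x - 3)^2 + (y - 2)^2
The x^2 and y^2 terms cancel: 4x + 10y = 13 - 10 = 3
Simplify: 4x + 10y = 3
Locus: Perpendicular bisector of the segment from (1, -3) to (3, 2): the line 4x + 10y = 3


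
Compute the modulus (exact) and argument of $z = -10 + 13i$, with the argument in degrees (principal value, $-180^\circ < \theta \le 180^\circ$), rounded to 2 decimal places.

|z| = sqrt((-10)^2 + 13^2) = sqrt(269)
arg(z) = arctan(b/a) = arctan(13/-10) (quadrant-adjusted) = 127.57°


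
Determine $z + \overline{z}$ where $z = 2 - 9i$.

z + conjugate(z) = (a + bi) + (a - bi) = 2a
= 2 * 2 = 4


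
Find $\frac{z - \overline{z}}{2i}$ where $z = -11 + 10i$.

z - conjugate(z) = 2bi
(z - conjugate(z))/(2i) = 2bi/(2i) = b = 10


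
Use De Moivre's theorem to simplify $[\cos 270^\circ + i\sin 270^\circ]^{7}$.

By De Moivre: z^n = r^n(cos(nθ) + i sin(nθ))
= 1^7(cos(7*270°) + i sin(7*270°))
= 1(cos 90° + i sin 90°)
= i


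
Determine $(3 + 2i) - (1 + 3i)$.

(3 - 1) + (2 - 3)i = 2 - i


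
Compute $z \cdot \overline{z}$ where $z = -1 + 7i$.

z * conjugate(z) = |z|^2 = a^2 + b^2
= (-1)^2 + 7^2 = 50


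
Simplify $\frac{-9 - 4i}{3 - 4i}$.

Multiply numerator and denominator by conjugate (3 + 4i):
= (-9 - 4i)(3 + 4i) / (3^2 + (-4)^2)
= (-11 - 48i) / 25
= -11/25 - (48/25)i


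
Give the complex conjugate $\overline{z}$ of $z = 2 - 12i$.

If z = a + bi, then conjugate(z) = a - bi
conjugate(2 - 12i) = 2 + 12i


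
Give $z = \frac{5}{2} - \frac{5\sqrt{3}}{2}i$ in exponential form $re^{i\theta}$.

r = |z| = sqrt((5/2)^2 + (-5*sqrt(3)/2)^2) = sqrt(25/4 + 75/4) = sqrt(25) = 5
θ = arctan(b/a) = arctan(-4.3301/2.5) (quadrant-adjusted) = -60° = -π/3
z = 5e^(-i*π/3)


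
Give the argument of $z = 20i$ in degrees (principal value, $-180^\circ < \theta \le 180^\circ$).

a = 0 and b > 0, so z lies on the positive imaginary axis: θ = 90°


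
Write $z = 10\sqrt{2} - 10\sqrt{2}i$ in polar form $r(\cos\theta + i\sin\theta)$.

r = |z| = sqrt(a^2 + b^2) = sqrt((10*sqrt(2))^2 + (-10*sqrt(2))^2) = sqrt(200 + 200) = sqrt(400) = 20
θ = arctan(b/a) = arctan(-14.1421/14.1421) (quadrant-adjusted) = 315°
z = 20(cos 315° + i sin 315°)


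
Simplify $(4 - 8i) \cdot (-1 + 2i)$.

(a1*a2 - b1*b2) + (a1*b2 + b1*a2)i
= (-4 - (-16)) + (8 + 8)i
= 12 + 16i


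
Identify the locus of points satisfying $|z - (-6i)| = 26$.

|z - z0| = r describes a circle centered at z0 with radius r
Here z0 = -6i and r = 26
Locus: Circle centered at (0, -6) with radius 26


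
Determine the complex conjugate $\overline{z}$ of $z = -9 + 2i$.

If z = a + bi, then conjugate(z) = a - bi
conjugate(-9 + 2i) = -9 - 2i


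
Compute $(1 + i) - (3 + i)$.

(1 - 3) + (1 - 1)i = -2


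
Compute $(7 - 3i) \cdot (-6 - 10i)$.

(a1*a2 - b1*b2) + (a1*b2 + b1*a2)i
= (-42 - 30) + (-70 + 18)i
= -72 - 52i


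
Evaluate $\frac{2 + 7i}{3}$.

Divisor is real, so divide each part by 3:
= 2/3 + (7/3)i


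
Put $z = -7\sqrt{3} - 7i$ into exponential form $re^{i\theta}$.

r = |z| = sqrt((-7*sqrt(3))^2 + (-7)^2) = sqrt(147 + 49) = sqrt(196) = 14
θ = arctan(b/a) = arctan(-7/-12.1244) (quadrant-adjusted) = -150° = -5π/6
z = 14e^(-i*5π/6)


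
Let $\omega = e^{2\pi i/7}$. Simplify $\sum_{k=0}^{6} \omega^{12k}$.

Let ζ = ω^12 = e^(2πi·12/7). Since 7 ∤ 12, ζ ≠ 1.
Sum = Σ_{k=0}^{6} ζ^k = (ζ^7 - 1)/(ζ - 1) = (ω^{12·7} - 1)/(ζ - 1) = (1 - 1)/(ζ - 1) = 0


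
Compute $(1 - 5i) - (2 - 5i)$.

(1 - 2) + (-5 - (-5))i = -1


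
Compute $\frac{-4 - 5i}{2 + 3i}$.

Multiply numerator and denominator by conjugate (2 - 3i):
= (-4 - 5i)(2 - 3i) / (2^2 + 3^2)
= (-23 + 2i) / 13
= -23/13 + (2/13)i


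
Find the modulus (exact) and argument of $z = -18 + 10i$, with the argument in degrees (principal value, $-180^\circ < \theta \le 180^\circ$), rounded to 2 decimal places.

|z| = sqrt((-18)^2 + 10^2) = sqrt(424)
arg(z) = arctan(b/a) = arctan(10/-18) (quadrant-adjusted) = 150.95°


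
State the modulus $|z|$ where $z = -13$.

|z| = sqrt(a^2 + b^2) = sqrt((-13)^2 + 0^2) = sqrt(169) = 13


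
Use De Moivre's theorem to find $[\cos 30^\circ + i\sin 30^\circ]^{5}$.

By De Moivre: z^n = r^n(cos(nθ) + i sin(nθ))
= 1^5(cos(5*30°) + i sin(5*30°))
= 1(cos 150° + i sin 150°)
= -sqrt(3)/2 + (1/2)i


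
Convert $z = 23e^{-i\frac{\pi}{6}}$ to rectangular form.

a = r cos θ = 23 * sqrt(3)/2 = 23*sqrt(3)/2
b = r sin θ = 23 * -1/2 = -23/2
z = 23*sqrt(3)/2 - (23/2)i


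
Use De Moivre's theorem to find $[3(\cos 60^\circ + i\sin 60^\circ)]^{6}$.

By De Moivre: z^n = r^n(cos(nθ) + i sin(nθ))
= 3^6(cos(6*60°) + i sin(6*60°))
= 729(cos 0° + i sin 0°)
= 729


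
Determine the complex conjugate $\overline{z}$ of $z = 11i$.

If z = a + bi, then conjugate(z) = a - bi
conjugate(11i) = -11i


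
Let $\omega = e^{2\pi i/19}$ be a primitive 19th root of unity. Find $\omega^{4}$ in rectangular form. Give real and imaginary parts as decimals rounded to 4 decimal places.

ω^4 = e^(2πi·4/19) = e^(i·8π/19)
= cos(8π/19) + i sin(8π/19)
= 0.2455 + 0.9694i


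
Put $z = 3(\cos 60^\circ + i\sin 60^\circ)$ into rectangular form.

a = r cos θ = 3 * 1/2 = 3/2
b = r sin θ = 3 * sqrt(3)/2 = 3*sqrt(3)/2
z = 3/2 + (3*sqrt(3)/2)i


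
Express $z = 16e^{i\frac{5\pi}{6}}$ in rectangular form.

a = r cos θ = 16 * -sqrt(3)/2 = -8*sqrt(3)
b = r sin θ = 16 * 1/2 = 8
z = -8*sqrt(3) + 8i


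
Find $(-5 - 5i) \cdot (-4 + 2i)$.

(a1*a2 - b1*b2) + (a1*b2 + b1*a2)i
= (20 - (-10)) + (-10 + 20)i
= 30 + 10i


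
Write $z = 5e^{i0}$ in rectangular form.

a = r cos θ = 5 * 1 = 5
b = r sin θ = 5 * 0 = 0
z = 5


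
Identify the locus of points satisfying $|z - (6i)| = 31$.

|z - z0| = r describes a circle centered at z0 with radius r
Here z0 = 6i and r = 31
Locus: Circle centered at (0, 6) with radius 31


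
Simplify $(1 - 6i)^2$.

(a + bi)^2 = a^2 - b^2 + 2abi
= 1^2 - (-6)^2 + 2*1*(-6)i
= -35 - 12i


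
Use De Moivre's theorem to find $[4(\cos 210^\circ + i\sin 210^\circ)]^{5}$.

By De Moivre: z^n = r^n(cos(nθ) + i sin(nθ))
= 4^5(cos(5*210°) + i sin(5*210°))
= 1024(cos 330° + i sin 330°)
= 512*sqrt(3) - 512i


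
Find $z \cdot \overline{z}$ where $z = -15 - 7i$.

z * conjugate(z) = |z|^2 = a^2 + b^2
= (-15)^2 + (-7)^2 = 274


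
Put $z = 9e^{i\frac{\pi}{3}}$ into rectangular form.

a = r cos θ = 9 * 1/2 = 9/2
b = r sin θ = 9 * sqrt(3)/2 = 9*sqrt(3)/2
z = 9/2 + (9*sqrt(3)/2)i


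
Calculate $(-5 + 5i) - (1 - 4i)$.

(-5 - 1) + (5 - (-4))i = -6 + 9i


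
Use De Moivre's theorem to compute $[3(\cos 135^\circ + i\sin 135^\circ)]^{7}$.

By De Moivre: z^n = r^n(cos(nθ) + i sin(nθ))
= 3^7(cos(7*135°) + i sin(7*135°))
= 2187(cos 225° + i sin 225°)
= -2187*sqrt(2)/2 - (2187*sqrt(2)/2)i


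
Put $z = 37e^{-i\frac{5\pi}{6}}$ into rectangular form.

a = r cos θ = 37 * -sqrt(3)/2 = -37*sqrt(3)/2
b = r sin θ = 37 * -1/2 = -37/2
z = -37*sqrt(3)/2 - (37/2)i


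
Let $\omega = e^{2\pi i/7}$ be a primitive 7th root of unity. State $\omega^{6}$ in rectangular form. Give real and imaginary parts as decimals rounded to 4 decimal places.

ω^6 = e^(2πi·6/7) = e^(i·12π/7)
= cos(12π/7) + i sin(12π/7)
= 0.6235 - 0.7818i


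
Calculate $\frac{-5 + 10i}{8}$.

Divisor is real, so divide each part by 8:
= -5/8 + (5/4)i


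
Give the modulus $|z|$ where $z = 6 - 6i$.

|z| = sqrt(a^2 + b^2) = sqrt(6^2 + (-6)^2) = sqrt(72) = sqrt(72)


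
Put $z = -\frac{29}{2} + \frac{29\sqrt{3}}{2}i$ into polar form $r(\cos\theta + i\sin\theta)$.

r = |z| = sqrt(a^2 + b^2) = sqrt((-29/2)^2 + (29*sqrt(3)/2)^2) = sqrt(841/4 + 2523/4) = sqrt(841) = 29
θ = arctan(b/a) = arctan(25.1147/-14.5) (quadrant-adjusted) = 120°
z = 29(cos 120° + i sin 120°)


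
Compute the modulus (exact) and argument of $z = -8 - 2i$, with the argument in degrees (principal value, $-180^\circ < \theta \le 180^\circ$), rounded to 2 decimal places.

|z| = sqrt((-8)^2 + (-2)^2) = sqrt(68)
arg(z) = arctan(b/a) = arctan(-2/-8) (quadrant-adjusted) = -165.96°


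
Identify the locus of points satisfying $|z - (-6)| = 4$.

|z - z0| = r describes a circle centered at z0 with radius r
Here z0 = -6 and r = 4
Locus: Circle centered at (-6, 0) with radius 4


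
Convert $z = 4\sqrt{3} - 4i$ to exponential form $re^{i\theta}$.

r = |z| = sqrt((4*sqrt(3))^2 + (-4)^2) = sqrt(48 + 16) = sqrt(64) = 8
θ = arctan(b/a) = arctan(-4/6.9282) (quadrant-adjusted) = -30° = -π/6
z = 8e^(-i*π/6)


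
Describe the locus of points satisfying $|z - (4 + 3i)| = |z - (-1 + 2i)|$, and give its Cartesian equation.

|z - z1| = |z - z2| means z is equidistant from z1 and z2,
i.e. the perpendicular bisector of the segment from (4, 3) to (-1, 2) (midpoint (3/2, 5/2)).
With z = x + yi, square both sides:
(x - 4)^2 + (y - 3)^2 = (x - (-1))^2 + (y - 2)^2
The x^2 and y^2 terms cancel: -10x + (-2)y = 5 - 25 = -20
Simplify: 5x + y = 10
Locus: Perpendicular bisector of the segment from (4, 3) to (-1, 2): the line 5x + y = 10


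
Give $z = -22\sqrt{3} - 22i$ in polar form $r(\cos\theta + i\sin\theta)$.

r = |z| = sqrt(a^2 + b^2) = sqrt((-22*sqrt(3))^2 + (-22)^2) = sqrt(1452 + 484) = sqrt(1936) = 44
θ = arctan(b/a) = arctan(-22/-38.1051) (quadrant-adjusted) = 210°
z = 44(cos 210° + i sin 210°)


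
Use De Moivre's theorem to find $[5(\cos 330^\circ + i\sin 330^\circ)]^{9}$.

By De Moivre: z^n = r^n(cos(nθ) + i sin(nθ))
= 5^9(cos(9*330°) + i sin(9*330°))
= 1953125(cos 90° + i sin 90°)
= 1953125i


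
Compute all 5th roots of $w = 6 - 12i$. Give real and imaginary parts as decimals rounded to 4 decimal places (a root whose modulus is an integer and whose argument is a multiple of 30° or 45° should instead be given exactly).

|w| = sqrt(180) ≈ 13.416408, arg(w) ≈ 296.565051°
Root modulus = sqrt(180)^(1/5) ≈ 1.680843
Root arguments: θ_k = (arg(w) + 360°k)/5 for k = 0, 1, ..., 4
Compute each root as (root modulus)(cos θ_k + i sin θ_k) using full-precision intermediates, then round to 4 decimal places.
Roots: 0.8578 + 1.4455i, -1.1096 + 1.2625i, -1.5436 - 0.6652i, 0.1556 - 1.6736i, 1.6398 - 0.3692i


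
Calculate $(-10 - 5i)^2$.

(a + bi)^2 = a^2 - b^2 + 2abi
= (-10)^2 - (-5)^2 + 2*(-10)*(-5)i
= 75 + 100i


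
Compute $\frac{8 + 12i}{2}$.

Divisor is real, so divide each part by 2:
= 4 + 6i


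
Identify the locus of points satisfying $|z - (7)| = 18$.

|z - z0| = r describes a circle centered at z0 with radius r
Here z0 = 7 and r = 18
Locus: Circle centered at (7, 0) with radius 18


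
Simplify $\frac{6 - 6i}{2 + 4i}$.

Multiply numerator and denominator by conjugate (2 - 4i):
= (6 - 6i)(2 - 4i) / (2^2 + 4^2)
= (-12 - 36i) / 20
Divide through by 4: (-3 - 9i) / 5
= -3/5 - (9/5)i


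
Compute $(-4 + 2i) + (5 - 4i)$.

(-4 + 5) + (2 + (-4))i = 1 - 2i


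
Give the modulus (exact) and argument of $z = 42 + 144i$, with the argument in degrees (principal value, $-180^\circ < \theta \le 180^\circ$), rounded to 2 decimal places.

|z| = sqrt(42^2 + 144^2) = 150
arg(z) = arctan(b/a) = arctan(144/42) (quadrant-adjusted) = 73.74°


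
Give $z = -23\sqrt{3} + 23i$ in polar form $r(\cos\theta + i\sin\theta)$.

r = |z| = sqrt(a^2 + b^2) = sqrt((-23*sqrt(3))^2 + (23)^2) = sqrt(1587 + 529) = sqrt(2116) = 46
θ = arctan(b/a) = arctan(23/-39.8372) (quadrant-adjusted) = 150°
z = 46(cos 150° + i sin 150°)


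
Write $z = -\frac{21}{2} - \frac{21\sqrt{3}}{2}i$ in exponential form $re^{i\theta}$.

r = |z| = sqrt((-21/2)^2 + (-21*sqrt(3)/2)^2) = sqrt(441/4 + 1323/4) = sqrt(441) = 21
θ = arctan(b/a) = arctan(-18.1865/-10.5) (quadrant-adjusted) = -120° = -2π/3
z = 21e^(-i*2π/3)


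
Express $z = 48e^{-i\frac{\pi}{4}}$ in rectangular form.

a = r cos θ = 48 * sqrt(2)/2 = 24*sqrt(2)
b = r sin θ = 48 * -sqrt(2)/2 = -24*sqrt(2)
z = 24*sqrt(2) - 24*sqrt(2)i


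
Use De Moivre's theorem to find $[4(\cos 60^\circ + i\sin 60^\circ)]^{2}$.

By De Moivre: z^n = r^n(cos(nθ) + i sin(nθ))
= 4^2(cos(2*60°) + i sin(2*60°))
= 16(cos 120° + i sin 120°)
= -8 + 8*sqrt(3)i


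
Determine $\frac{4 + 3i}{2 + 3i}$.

Multiply numerator and denominator by conjugate (2 - 3i):
= (4 + 3i)(2 - 3i) / (2^2 + 3^2)
= (17 - 6i) / 13
= 17/13 - (6/13)i


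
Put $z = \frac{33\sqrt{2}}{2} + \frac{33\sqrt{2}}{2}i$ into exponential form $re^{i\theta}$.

r = |z| = sqrt((33*sqrt(2)/2)^2 + (33*sqrt(2)/2)^2) = sqrt(1089/2 + 1089/2) = sqrt(1089) = 33
θ = arctan(b/a) = arctan(23.3345/23.3345) (quadrant-adjusted) = 45° = π/4
z = 33e^(i*π/4)


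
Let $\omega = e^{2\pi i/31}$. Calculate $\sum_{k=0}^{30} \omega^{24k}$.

Let ζ = ω^24 = e^(2πi·24/31). Since 31 ∤ 24, ζ ≠ 1.
Sum = Σ_{k=0}^{30} ζ^k = (ζ^31 - 1)/(ζ - 1) = (ω^{24·31} - 1)/(ζ - 1) = (1 - 1)/(ζ - 1) = 0


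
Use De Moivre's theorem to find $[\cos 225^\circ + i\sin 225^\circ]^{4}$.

By De Moivre: z^n = r^n(cos(nθ) + i sin(nθ))
= 1^4(cos(4*225°) + i sin(4*225°))
= 1(cos 180° + i sin 180°)
= -1


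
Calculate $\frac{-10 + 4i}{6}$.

Divisor is real, so divide each part by 6:
= -5/3 + (2/3)i


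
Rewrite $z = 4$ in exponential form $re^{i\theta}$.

r = |z| = sqrt((4)^2 + (0)^2) = sqrt(16 + 0) = sqrt(16) = 4
b = 0 and a > 0, so z lies on the positive real axis: θ = 0
z = 4e^(i*0) = 4


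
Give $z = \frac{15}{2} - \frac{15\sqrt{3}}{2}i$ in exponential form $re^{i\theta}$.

r = |z| = sqrt((15/2)^2 + (-15*sqrt(3)/2)^2) = sqrt(225/4 + 675/4) = sqrt(225) = 15
θ = arctan(b/a) = arctan(-12.9904/7.5) (quadrant-adjusted) = -60° = -π/3
z = 15e^(-i*π/3)


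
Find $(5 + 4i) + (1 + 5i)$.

(5 + 1) + (4 + 5)i = 6 + 9i


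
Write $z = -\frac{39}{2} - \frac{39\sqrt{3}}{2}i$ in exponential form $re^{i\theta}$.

r = |z| = sqrt((-39/2)^2 + (-39*sqrt(3)/2)^2) = sqrt(1521/4 + 4563/4) = sqrt(1521) = 39
θ = arctan(b/a) = arctan(-33.775/-19.5) (quadrant-adjusted) = 240° = 4π/3
z = 39e^(i*4π/3)


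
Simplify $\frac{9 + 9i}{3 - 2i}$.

Multiply numerator and denominator by conjugate (3 + 2i):
= (9 + 9i)(3 + 2i) / (3^2 + (-2)^2)
= (9 + 45i) / 13
= 9/13 + (45/13)i


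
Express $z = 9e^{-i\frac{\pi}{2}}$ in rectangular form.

a = r cos θ = 9 * 0 = 0
b = r sin θ = 9 * -1 = -9
z = -9i


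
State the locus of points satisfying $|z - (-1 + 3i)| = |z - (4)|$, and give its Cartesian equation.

|z - z1| = |z - z2| means z is equidistant from z1 and z2,
i.e. the perpendicular bisector of the segment from (-1, 3) to (4, 0) (midpoint (3/2, 3/2)).
With z = x + yi, square both sides:
(x - (-1))^2 + (y - 3)^2 = (x - 4)^2 + (y - 0)^2
The x^2 and y^2 terms cancel: 10x + (-6)y = 16 - 10 = 6
Simplify: 5x - 3y = 3
Locus: Perpendicular bisector of the segment from (-1, 3) to (4, 0): the line 5x - 3y = 3


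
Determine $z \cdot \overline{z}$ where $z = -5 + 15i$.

z * conjugate(z) = |z|^2 = a^2 + b^2
= (-5)^2 + 15^2 = 250


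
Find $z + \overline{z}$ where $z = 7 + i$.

z + conjugate(z) = (a + bi) + (a - bi) = 2a
= 2 * 7 = 14


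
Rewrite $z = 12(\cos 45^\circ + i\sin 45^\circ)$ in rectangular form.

a = r cos θ = 12 * sqrt(2)/2 = 6*sqrt(2)
b = r sin θ = 12 * sqrt(2)/2 = 6*sqrt(2)
z = 6*sqrt(2) + 6*sqrt(2)i


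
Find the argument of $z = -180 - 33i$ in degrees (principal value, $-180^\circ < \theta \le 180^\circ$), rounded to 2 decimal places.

θ = arctan(b/a) = arctan(-33/-180) (quadrant-adjusted) = -169.61°


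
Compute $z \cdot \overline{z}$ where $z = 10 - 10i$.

z * conjugate(z) = |z|^2 = a^2 + b^2
= 10^2 + (-10)^2 = 200


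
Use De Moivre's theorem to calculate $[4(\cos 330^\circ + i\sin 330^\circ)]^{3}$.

By De Moivre: z^n = r^n(cos(nθ) + i sin(nθ))
= 4^3(cos(3*330°) + i sin(3*330°))
= 64(cos 270° + i sin 270°)
= -64i


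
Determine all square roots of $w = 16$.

|w| = 16, arg(w) = 0°
Root modulus = 16^(1/2) = 4
Root arguments: θ_k = (0° + 360°k)/2 for k = 0, 1, ..., 1
Roots: 4, -4


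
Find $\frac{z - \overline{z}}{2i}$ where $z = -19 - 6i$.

z - conjugate(z) = 2bi
(z - conjugate(z))/(2i) = 2bi/(2i) = b = -6


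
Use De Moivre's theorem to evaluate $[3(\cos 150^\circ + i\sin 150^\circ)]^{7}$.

By De Moivre: z^n = r^n(cos(nθ) + i sin(nθ))
= 3^7(cos(7*150°) + i sin(7*150°))
= 2187(cos 330° + i sin 330°)
= 2187*sqrt(3)/2 - (2187/2)i


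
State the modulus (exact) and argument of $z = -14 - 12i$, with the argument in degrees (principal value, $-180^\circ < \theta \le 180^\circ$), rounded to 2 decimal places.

|z| = sqrt((-14)^2 + (-12)^2) = sqrt(340)
arg(z) = arctan(b/a) = arctan(-12/-14) (quadrant-adjusted) = -139.40°


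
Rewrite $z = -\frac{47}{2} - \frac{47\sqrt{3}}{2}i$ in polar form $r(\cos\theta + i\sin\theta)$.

r = |z| = sqrt(a^2 + b^2) = sqrt((-47/2)^2 + (-47*sqrt(3)/2)^2) = sqrt(2209/4 + 6627/4) = sqrt(2209) = 47
θ = arctan(b/a) = arctan(-40.7032/-23.5) (quadrant-adjusted) = 240°
z = 47(cos 240° + i sin 240°)


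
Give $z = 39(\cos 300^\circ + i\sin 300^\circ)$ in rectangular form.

a = r cos θ = 39 * 1/2 = 39/2
b = r sin θ = 39 * -sqrt(3)/2 = -39*sqrt(3)/2
z = 39/2 - (39*sqrt(3)/2)i


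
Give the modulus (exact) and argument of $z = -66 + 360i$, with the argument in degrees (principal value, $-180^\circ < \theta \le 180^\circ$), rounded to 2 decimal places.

|z| = sqrt((-66)^2 + 360^2) = 366
arg(z) = arctan(b/a) = arctan(360/-66) (quadrant-adjusted) = 100.39°


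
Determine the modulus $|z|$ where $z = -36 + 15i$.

|z| = sqrt(a^2 + b^2) = sqrt((-36)^2 + 15^2) = sqrt(1521) = 39


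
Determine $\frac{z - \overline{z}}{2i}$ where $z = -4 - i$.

z - conjugate(z) = 2bi
(z - conjugate(z))/(2i) = 2bi/(2i) = b = -1


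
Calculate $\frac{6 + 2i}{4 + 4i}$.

Multiply numerator and denominator by conjugate (4 - 4i):
= (6 + 2i)(4 - 4i) / (4^2 + 4^2)
= (32 - 16i) / 32
Divide through by 16: (2 - i) / 2
= 1 - (1/2)i


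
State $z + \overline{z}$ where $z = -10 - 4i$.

z + conjugate(z) = (a + bi) + (a - bi) = 2a
= 2 * (-10) = -20


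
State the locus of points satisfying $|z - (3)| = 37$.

|z - z0| = r describes a circle centered at z0 with radius r
Here z0 = 3 and r = 37
Locus: Circle centered at (3, 0) with radius 37


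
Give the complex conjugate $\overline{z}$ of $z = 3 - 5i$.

If z = a + bi, then conjugate(z) = a - bi
conjugate(3 - 5i) = 3 + 5i


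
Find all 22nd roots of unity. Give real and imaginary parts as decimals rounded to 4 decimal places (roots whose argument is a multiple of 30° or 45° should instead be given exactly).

ω_k = e^(2πik/22) = cos(2πk/22) + i sin(2πk/22) for k = 0, 1, ..., 21
Roots: 1, 0.9595 + 0.2817i, 0.8413 + 0.5406i, 0.6549 + 0.7557i, 0.4154 + 0.9096i, 0.1423 + 0.9898i, -0.1423 + 0.9898i, -0.4154 + 0.9096i, -0.6549 + 0.7557i, -0.8413 + 0.5406i, -0.9595 + 0.2817i, -1, -0.9595 - 0.2817i, -0.8413 - 0.5406i, -0.6549 - 0.7557i, -0.4154 - 0.9096i, -0.1423 - 0.9898i, 0.1423 - 0.9898i, 0.4154 - 0.9096i, 0.6549 - 0.7557i, 0.8413 - 0.5406i, 0.9595 - 0.2817i


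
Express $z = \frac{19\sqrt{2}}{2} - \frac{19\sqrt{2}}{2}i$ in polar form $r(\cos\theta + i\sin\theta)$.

r = |z| = sqrt(a^2 + b^2) = sqrt((19*sqrt(2)/2)^2 + (-19*sqrt(2)/2)^2) = sqrt(361/2 + 361/2) = sqrt(361) = 19
θ = arctan(b/a) = arctan(-13.435/13.435) (quadrant-adjusted) = 315°
z = 19(cos 315° + i sin 315°)


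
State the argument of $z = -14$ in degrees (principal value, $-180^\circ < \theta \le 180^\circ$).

b = 0 and a < 0, so z lies on the negative real axis: θ = 180°


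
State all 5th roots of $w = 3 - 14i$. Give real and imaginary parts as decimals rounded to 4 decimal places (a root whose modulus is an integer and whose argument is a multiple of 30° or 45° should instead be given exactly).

|w| = sqrt(205) ≈ 14.317821, arg(w) ≈ 282.094757°
Root modulus = sqrt(205)^(1/5) ≈ 1.702846
Root arguments: θ_k = (arg(w) + 360°k)/5 for k = 0, 1, ..., 4
Compute each root as (root modulus)(cos θ_k + i sin θ_k) using full-precision intermediates, then round to 4 decimal places.
Roots: 0.9419 + 1.4186i, -1.0582 + 1.3342i, -1.5959 - 0.5941i, 0.0719 - 1.7013i, 1.6403 - 0.4574i


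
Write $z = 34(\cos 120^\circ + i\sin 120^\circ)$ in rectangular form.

a = r cos θ = 34 * -1/2 = -17
b = r sin θ = 34 * sqrt(3)/2 = 17*sqrt(3)
z = -17 + 17*sqrt(3)i


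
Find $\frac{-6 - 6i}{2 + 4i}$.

Multiply numerator and denominator by conjugate (2 - 4i):
= (-6 - 6i)(2 - 4i) / (2^2 + 4^2)
= (-36 + 12i) / 20
Divide through by 4: (-9 + 3i) / 5
= -9/5 + (3/5)i


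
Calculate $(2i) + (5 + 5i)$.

(0 + 5) + (2 + 5)i = 5 + 7i


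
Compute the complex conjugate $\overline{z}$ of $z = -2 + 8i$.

If z = a + bi, then conjugate(z) = a - bi
conjugate(-2 + 8i) = -2 - 8i


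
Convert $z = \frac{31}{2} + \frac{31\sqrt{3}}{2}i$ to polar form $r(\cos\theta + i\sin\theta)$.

r = |z| = sqrt(a^2 + b^2) = sqrt((31/2)^2 + (31*sqrt(3)/2)^2) = sqrt(961/4 + 2883/4) = sqrt(961) = 31
θ = arctan(b/a) = arctan(26.8468/15.5) (quadrant-adjusted) = 60°
z = 31(cos 60° + i sin 60°)


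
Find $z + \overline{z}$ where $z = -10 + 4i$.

z + conjugate(z) = (a + bi) + (a - bi) = 2a
= 2 * (-10) = -20


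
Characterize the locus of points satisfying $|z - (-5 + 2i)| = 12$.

|z - z0| = r describes a circle centered at z0 with radius r
Here z0 = -5 + 2i and r = 12
Locus: Circle centered at (-5, 2) with radius 12


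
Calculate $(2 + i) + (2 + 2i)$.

(2 + 2) + (1 + 2)i = 4 + 3i


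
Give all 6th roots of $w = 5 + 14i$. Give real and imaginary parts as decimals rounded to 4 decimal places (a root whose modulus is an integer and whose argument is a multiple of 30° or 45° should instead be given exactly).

|w| = sqrt(221) ≈ 14.866069, arg(w) ≈ 70.346176°
Root modulus = sqrt(221)^(1/6) ≈ 1.568072
Root arguments: θ_k = (arg(w) + 360°k)/6 for k = 0, 1, ..., 5
Compute each root as (root modulus)(cos θ_k + i sin θ_k) using full-precision intermediates, then round to 4 decimal places.
Roots: 1.5354 + 0.3186i, 0.4917 + 1.4890i, -1.0436 + 1.1703i, -1.5354 - 0.3186i, -0.4917 - 1.4890i, 1.0436 - 1.1703i


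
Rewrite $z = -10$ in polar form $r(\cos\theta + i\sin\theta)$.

r = |z| = sqrt(a^2 + b^2) = sqrt((-10)^2 + (0)^2) = sqrt(100 + 0) = sqrt(100) = 10
b = 0 and a < 0, so z lies on the negative real axis: θ = 180°
z = 10(cos 180° + i sin 180°)


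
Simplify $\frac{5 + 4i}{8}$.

Divisor is real, so divide each part by 8:
= 5/8 + (1/2)i


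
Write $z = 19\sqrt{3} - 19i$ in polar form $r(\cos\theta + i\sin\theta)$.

r = |z| = sqrt(a^2 + b^2) = sqrt((19*sqrt(3))^2 + (-19)^2) = sqrt(1083 + 361) = sqrt(1444) = 38
θ = arctan(b/a) = arctan(-19/32.909) (quadrant-adjusted) = 330°
z = 38(cos 330° + i sin 330°)


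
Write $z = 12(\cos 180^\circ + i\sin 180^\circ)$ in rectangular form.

a = r cos θ = 12 * -1 = -12
b = r sin θ = 12 * 0 = 0
z = -12


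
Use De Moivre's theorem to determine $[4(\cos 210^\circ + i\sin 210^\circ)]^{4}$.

By De Moivre: z^n = r^n(cos(nθ) + i sin(nθ))
= 4^4(cos(4*210°) + i sin(4*210°))
= 256(cos 120° + i sin 120°)
= -128 + 128*sqrt(3)i


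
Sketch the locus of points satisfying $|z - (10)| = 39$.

|z - z0| = r describes a circle centered at z0 with radius r
Here z0 = 10 and r = 39
Locus: Circle centered at (10, 0) with radius 39


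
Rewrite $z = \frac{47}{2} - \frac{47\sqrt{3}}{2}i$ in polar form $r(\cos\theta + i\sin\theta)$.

r = |z| = sqrt(a^2 + b^2) = sqrt((47/2)^2 + (-47*sqrt(3)/2)^2) = sqrt(2209/4 + 6627/4) = sqrt(2209) = 47
θ = arctan(b/a) = arctan(-40.7032/23.5) (quadrant-adjusted) = 300°
z = 47(cos 300° + i sin 300°)


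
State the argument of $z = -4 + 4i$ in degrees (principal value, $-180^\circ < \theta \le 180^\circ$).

θ = arctan(b/a) = arctan(4/-4) (quadrant-adjusted) = 135°


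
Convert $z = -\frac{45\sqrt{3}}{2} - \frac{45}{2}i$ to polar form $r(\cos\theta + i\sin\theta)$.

r = |z| = sqrt(a^2 + b^2) = sqrt((-45*sqrt(3)/2)^2 + (-45/2)^2) = sqrt(6075/4 + 2025/4) = sqrt(2025) = 45
θ = arctan(b/a) = arctan(-22.5/-38.9711) (quadrant-adjusted) = 210°
z = 45(cos 210° + i sin 210°)


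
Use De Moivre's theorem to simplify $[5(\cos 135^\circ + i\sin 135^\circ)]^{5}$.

By De Moivre: z^n = r^n(cos(nθ) + i sin(nθ))
= 5^5(cos(5*135°) + i sin(5*135°))
= 3125(cos 315° + i sin 315°)
= 3125*sqrt(2)/2 - (3125*sqrt(2)/2)i


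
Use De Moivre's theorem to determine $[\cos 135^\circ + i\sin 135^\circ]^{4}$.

By De Moivre: z^n = r^n(cos(nθ) + i sin(nθ))
= 1^4(cos(4*135°) + i sin(4*135°))
= 1(cos 180° + i sin 180°)
= -1


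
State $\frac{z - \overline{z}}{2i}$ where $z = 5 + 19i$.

z - conjugate(z) = 2bi
(z - conjugate(z))/(2i) = 2bi/(2i) = b = 19


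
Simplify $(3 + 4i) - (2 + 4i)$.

(3 - 2) + (4 - 4)i = 1


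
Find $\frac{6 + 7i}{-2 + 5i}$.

Multiply numerator and denominator by conjugate (-2 - 5i):
= (6 + 7i)(-2 - 5i) / ((-2)^2 + 5^2)
= (23 - 44i) / 29
= 23/29 - (44/29)i


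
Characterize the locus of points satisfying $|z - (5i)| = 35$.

|z - z0| = r describes a circle centered at z0 with radius r
Here z0 = 5i and r = 35
Locus: Circle centered at (0, 5) with radius 35


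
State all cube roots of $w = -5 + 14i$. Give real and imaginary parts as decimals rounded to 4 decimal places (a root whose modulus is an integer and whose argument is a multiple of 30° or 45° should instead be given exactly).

|w| = sqrt(221) ≈ 14.866069, arg(w) ≈ 109.653824°
Root modulus = sqrt(221)^(1/3) ≈ 2.458850
Root arguments: θ_k = (arg(w) + 360°k)/3 for k = 0, 1, ..., 2
Compute each root as (root modulus)(cos θ_k + i sin θ_k) using full-precision intermediates, then round to 4 decimal places.
Roots: 1.9753 + 1.4643i, -2.2558 + 0.9784i, 0.2805 - 2.4428i


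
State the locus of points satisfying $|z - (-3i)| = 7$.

|z - z0| = r describes a circle centered at z0 with radius r
Here z0 = -3i and r = 7
Locus: Circle centered at (0, -3) with radius 7


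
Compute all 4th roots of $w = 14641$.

|w| = 14641, arg(w) = 0°
Root modulus = 14641^(1/4) = 11
Root arguments: θ_k = (0° + 360°k)/4 for k = 0, 1, ..., 3
Roots: 11, 11i, -11, -11i


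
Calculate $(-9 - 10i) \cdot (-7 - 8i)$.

(a1*a2 - b1*b2) + (a1*b2 + b1*a2)i
= (63 - 80) + (72 + 70)i
= -17 + 142i


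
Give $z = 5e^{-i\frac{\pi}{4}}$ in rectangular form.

a = r cos θ = 5 * sqrt(2)/2 = 5*sqrt(2)/2
b = r sin θ = 5 * -sqrt(2)/2 = -5*sqrt(2)/2
z = 5*sqrt(2)/2 - (5*sqrt(2)/2)i


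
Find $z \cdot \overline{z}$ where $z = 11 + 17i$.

z * conjugate(z) = |z|^2 = a^2 + b^2
= 11^2 + 17^2 = 410


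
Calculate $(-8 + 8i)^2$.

(a + bi)^2 = a^2 - b^2 + 2abi
= (-8)^2 - 8^2 + 2*(-8)*8i
= -128i


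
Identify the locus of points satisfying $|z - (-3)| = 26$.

|z - z0| = r describes a circle centered at z0 with radius r
Here z0 = -3 and r = 26
Locus: Circle centered at (-3, 0) with radius 26


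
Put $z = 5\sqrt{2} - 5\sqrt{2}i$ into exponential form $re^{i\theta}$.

r = |z| = sqrt((5*sqrt(2))^2 + (-5*sqrt(2))^2) = sqrt(50 + 50) = sqrt(100) = 10
θ = arctan(b/a) = arctan(-7.0711/7.0711) (quadrant-adjusted) = -45° = -π/4
z = 10e^(-i*π/4)


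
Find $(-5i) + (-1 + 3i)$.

(0 + (-1)) + (-5 + 3)i = -1 - 2i


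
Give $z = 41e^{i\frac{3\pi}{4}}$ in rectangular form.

a = r cos θ = 41 * -sqrt(2)/2 = -41*sqrt(2)/2
b = r sin θ = 41 * sqrt(2)/2 = 41*sqrt(2)/2
z = -41*sqrt(2)/2 + (41*sqrt(2)/2)i


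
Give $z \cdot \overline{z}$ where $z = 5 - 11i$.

z * conjugate(z) = |z|^2 = a^2 + b^2
= 5^2 + (-11)^2 = 146


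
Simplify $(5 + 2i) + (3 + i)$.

(5 + 3) + (2 + 1)i = 8 + 3i


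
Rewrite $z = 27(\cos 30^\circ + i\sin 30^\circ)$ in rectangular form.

a = r cos θ = 27 * sqrt(3)/2 = 27*sqrt(3)/2
b = r sin θ = 27 * 1/2 = 27/2
z = 27*sqrt(3)/2 + (27/2)i


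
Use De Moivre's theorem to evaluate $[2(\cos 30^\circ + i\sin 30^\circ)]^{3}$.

By De Moivre: z^n = r^n(cos(nθ) + i sin(nθ))
= 2^3(cos(3*30°) + i sin(3*30°))
= 8(cos 90° + i sin 90°)
= 8i


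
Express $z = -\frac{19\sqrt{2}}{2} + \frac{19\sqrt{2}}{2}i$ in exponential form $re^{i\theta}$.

r = |z| = sqrt((-19*sqrt(2)/2)^2 + (19*sqrt(2)/2)^2) = sqrt(361/2 + 361/2) = sqrt(361) = 19
θ = arctan(b/a) = arctan(13.435/-13.435) (quadrant-adjusted) = 135° = 3π/4
z = 19e^(i*3π/4)


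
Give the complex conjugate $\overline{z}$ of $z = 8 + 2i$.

If z = a + bi, then conjugate(z) = a - bi
conjugate(8 + 2i) = 8 - 2i


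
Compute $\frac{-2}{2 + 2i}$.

Multiply numerator and denominator by conjugate (2 - 2i):
= (-2)(2 - 2i) / (2^2 + 2^2)
= (-4 + 4i) / 8
Divide through by 4: (-1 + i) / 2
= -1/2 + (1/2)i


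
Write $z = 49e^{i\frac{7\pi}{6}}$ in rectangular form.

a = r cos θ = 49 * -sqrt(3)/2 = -49*sqrt(3)/2
b = r sin θ = 49 * -1/2 = -49/2
z = -49*sqrt(3)/2 - (49/2)i


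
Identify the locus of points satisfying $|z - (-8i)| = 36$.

|z - z0| = r describes a circle centered at z0 with radius r
Here z0 = -8i and r = 36
Locus: Circle centered at (0, -8) with radius 36


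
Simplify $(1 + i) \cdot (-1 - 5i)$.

(a1*a2 - b1*b2) + (a1*b2 + b1*a2)i
= (-1 - (-5)) + (-5 + (-1))i
= 4 - 6i


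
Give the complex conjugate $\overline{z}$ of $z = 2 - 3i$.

If z = a + bi, then conjugate(z) = a - bi
conjugate(2 - 3i) = 2 + 3i


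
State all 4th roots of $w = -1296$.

|w| = 1296, arg(w) = 180°
Root modulus = 1296^(1/4) = 6
Root arguments: θ_k = (180° + 360°k)/4 for k = 0, 1, ..., 3
Roots: 3*sqrt(2) + 3*sqrt(2)i, -3*sqrt(2) + 3*sqrt(2)i, -3*sqrt(2) - 3*sqrt(2)i, 3*sqrt(2) - 3*sqrt(2)i


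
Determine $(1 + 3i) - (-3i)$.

(1 - 0) + (3 - (-3))i = 1 + 6i


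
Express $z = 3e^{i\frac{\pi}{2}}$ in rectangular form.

a = r cos θ = 3 * 0 = 0
b = r sin θ = 3 * 1 = 3
z = 3i


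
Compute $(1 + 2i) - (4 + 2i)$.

(1 - 4) + (2 - 2)i = -3


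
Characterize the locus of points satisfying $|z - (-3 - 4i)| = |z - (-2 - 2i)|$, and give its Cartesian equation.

|z - z1| = |z - z2| means z is equidistant from z1 and z2,
i.e. the perpendicular bisector of the segment from (-3, -4) to (-2, -2) (midpoint (-5/2, -3)).
With z = x + yi, square both sides:
(x - (-3))^2 + (y - (-4))^2 = (x - (-2))^2 + (y - (-2))^2
The x^2 and y^2 terms cancel: 2x + 4y = 8 - 25 = -17
Simplify: 2x + 4y = -17
Locus: Perpendicular bisector of the segment from (-3, -4) to (-2, -2): the line 2x + 4y = -17
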